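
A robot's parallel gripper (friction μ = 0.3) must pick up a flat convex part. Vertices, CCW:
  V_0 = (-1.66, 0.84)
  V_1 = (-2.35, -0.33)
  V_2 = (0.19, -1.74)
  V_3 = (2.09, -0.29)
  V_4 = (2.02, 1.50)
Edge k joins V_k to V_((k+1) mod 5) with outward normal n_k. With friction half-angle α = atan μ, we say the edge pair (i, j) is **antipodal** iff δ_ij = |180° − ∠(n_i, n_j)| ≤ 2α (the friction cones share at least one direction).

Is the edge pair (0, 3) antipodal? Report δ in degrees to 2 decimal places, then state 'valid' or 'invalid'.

δ = 32.77°, valid

α = atan 0.3 = 16.70°;  2α = 33.40°
edge 0: e_0 = (-0.69, -1.17);  n_0 = (-0.8614, +0.5080)
edge 3: e_3 = (-0.07, +1.79);  n_3 = (+0.9992, +0.0391)
∠(n_0, n_3) = 147.23°
δ = |180° − 147.23°| = 32.77°
32.77° ≤ 2α = 33.40°  →  valid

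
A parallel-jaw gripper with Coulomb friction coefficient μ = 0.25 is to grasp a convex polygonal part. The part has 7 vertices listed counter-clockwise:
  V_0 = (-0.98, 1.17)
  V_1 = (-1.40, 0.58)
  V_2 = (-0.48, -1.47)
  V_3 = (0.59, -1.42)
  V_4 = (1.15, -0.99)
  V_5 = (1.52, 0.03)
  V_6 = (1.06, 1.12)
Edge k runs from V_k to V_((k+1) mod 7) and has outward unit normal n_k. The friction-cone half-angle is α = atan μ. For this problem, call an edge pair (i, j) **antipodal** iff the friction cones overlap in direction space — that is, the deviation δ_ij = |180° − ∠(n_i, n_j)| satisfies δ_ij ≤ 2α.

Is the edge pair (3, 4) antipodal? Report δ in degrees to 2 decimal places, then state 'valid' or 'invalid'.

δ = 147.46°, invalid

α = atan 0.25 = 14.04°;  2α = 28.07°
edge 3: e_3 = (+0.56, +0.43);  n_3 = (+0.6090, -0.7932)
edge 4: e_4 = (+0.37, +1.02);  n_4 = (+0.9401, -0.3410)
∠(n_3, n_4) = 32.54°
δ = |180° − 32.54°| = 147.46°
147.46° > 2α = 28.07°  →  invalid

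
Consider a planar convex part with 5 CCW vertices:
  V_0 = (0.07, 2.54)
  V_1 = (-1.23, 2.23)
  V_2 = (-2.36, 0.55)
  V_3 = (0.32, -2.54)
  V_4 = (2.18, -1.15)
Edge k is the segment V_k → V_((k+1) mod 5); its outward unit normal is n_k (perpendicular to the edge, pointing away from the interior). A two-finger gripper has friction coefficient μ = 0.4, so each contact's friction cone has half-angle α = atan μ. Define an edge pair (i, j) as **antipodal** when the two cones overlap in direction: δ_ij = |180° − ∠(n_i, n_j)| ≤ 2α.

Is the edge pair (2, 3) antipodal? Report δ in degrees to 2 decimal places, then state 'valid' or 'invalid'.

α = atan 0.4 = 21.80°;  2α = 43.60°
edge 2: e_2 = (+2.68, -3.09);  n_2 = (-0.7554, -0.6552)
edge 3: e_3 = (+1.86, +1.39);  n_3 = (+0.5986, -0.8010)
∠(n_2, n_3) = 85.84°
δ = |180° − 85.84°| = 94.16°
94.16° > 2α = 43.60°  →  invalid

δ = 94.16°, invalid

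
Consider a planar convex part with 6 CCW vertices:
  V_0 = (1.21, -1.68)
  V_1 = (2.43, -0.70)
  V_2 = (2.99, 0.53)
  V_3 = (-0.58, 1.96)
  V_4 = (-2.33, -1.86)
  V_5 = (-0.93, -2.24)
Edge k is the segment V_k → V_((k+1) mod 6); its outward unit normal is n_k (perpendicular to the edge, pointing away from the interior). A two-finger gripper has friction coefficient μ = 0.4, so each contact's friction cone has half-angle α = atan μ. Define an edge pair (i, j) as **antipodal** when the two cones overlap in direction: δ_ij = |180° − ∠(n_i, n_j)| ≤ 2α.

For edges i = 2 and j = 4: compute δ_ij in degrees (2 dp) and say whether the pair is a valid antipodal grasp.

α = atan 0.4 = 21.80°;  2α = 43.60°
edge 2: e_2 = (-3.57, +1.43);  n_2 = (+0.3718, +0.9283)
edge 4: e_4 = (+1.40, -0.38);  n_4 = (-0.2620, -0.9651)
∠(n_2, n_4) = 173.36°
δ = |180° − 173.36°| = 6.64°
6.64° ≤ 2α = 43.60°  →  valid

δ = 6.64°, valid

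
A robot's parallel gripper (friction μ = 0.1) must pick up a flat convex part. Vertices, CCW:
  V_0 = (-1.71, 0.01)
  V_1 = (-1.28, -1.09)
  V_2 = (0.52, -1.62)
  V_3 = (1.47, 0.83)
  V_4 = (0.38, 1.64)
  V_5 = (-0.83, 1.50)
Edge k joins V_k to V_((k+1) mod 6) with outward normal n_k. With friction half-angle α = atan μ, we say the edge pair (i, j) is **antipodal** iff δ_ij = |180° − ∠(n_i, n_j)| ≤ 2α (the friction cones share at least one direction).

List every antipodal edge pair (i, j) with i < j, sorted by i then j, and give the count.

α = atan 0.1 = 5.71°;  2α = 11.42°
n_0 = (-0.9314, -0.3641)
n_1 = (-0.2825, -0.9593)
n_2 = (+0.9324, -0.3615)
n_3 = (+0.5965, +0.8026)
n_4 = (-0.1149, +0.9934)
n_5 = (-0.8610, +0.5085)
  (0,1): δ = 127.76°  ·
  (0,2): δ = 42.55°  ·
  (0,3): δ = 32.03°  ·
  (0,4): δ = 75.25°  ·
  (0,5): δ = 128.08°  ·
  (1,2): δ = 94.79°  ·
  (1,3): δ = 20.21°  ·
  (1,4): δ = 23.01°  ·
  (1,5): δ = 75.84°  ·
  (2,3): δ = 105.42°  ·
  (2,4): δ = 62.21°  ·
  (2,5): δ = 9.37°  ✓
  (3,4): δ = 136.78°  ·
  (3,5): δ = 83.95°  ·
  (4,5): δ = 127.17°  ·
antipodal pairs: 1

count = 1; pairs: (2,5)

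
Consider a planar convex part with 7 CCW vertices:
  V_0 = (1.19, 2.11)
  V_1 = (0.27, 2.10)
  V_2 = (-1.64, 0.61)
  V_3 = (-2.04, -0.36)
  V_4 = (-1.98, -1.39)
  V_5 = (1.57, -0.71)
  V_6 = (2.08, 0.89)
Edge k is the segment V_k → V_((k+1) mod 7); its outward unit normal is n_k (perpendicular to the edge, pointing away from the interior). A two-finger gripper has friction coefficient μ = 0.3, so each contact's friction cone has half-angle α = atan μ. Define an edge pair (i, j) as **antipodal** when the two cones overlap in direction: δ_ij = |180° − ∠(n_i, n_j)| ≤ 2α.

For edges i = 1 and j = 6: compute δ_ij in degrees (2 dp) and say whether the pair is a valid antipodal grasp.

α = atan 0.3 = 16.70°;  2α = 33.40°
edge 1: e_1 = (-1.91, -1.49);  n_1 = (-0.6151, +0.7885)
edge 6: e_6 = (-0.89, +1.22);  n_6 = (+0.8079, +0.5894)
∠(n_1, n_6) = 91.85°
δ = |180° − 91.85°| = 88.15°
88.15° > 2α = 33.40°  →  invalid

δ = 88.15°, invalid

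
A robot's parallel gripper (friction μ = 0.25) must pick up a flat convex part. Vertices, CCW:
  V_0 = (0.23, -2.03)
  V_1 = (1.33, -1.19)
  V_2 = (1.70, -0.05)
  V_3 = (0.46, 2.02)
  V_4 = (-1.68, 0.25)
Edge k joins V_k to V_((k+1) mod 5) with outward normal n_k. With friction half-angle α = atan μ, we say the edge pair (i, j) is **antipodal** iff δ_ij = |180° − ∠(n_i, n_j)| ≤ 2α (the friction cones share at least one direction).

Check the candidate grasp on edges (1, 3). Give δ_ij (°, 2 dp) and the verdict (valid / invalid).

δ = 32.42°, invalid

α = atan 0.25 = 14.04°;  2α = 28.07°
edge 1: e_1 = (+0.37, +1.14);  n_1 = (+0.9512, -0.3087)
edge 3: e_3 = (-2.14, -1.77);  n_3 = (-0.6373, +0.7706)
∠(n_1, n_3) = 147.58°
δ = |180° − 147.58°| = 32.42°
32.42° > 2α = 28.07°  →  invalid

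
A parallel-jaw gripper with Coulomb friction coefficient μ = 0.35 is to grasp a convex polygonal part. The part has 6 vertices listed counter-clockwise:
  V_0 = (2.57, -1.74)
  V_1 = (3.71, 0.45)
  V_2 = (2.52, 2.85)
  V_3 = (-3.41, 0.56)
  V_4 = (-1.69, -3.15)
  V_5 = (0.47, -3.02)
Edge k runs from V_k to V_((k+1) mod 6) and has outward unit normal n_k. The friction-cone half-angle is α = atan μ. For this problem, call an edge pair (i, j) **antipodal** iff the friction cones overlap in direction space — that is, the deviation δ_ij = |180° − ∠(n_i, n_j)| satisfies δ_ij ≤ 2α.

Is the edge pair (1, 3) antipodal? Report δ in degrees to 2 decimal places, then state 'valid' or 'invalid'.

δ = 1.50°, valid

α = atan 0.35 = 19.29°;  2α = 38.58°
edge 1: e_1 = (-1.19, +2.40);  n_1 = (+0.8959, +0.4442)
edge 3: e_3 = (+1.72, -3.71);  n_3 = (-0.9072, -0.4206)
∠(n_1, n_3) = 178.50°
δ = |180° − 178.50°| = 1.50°
1.50° ≤ 2α = 38.58°  →  valid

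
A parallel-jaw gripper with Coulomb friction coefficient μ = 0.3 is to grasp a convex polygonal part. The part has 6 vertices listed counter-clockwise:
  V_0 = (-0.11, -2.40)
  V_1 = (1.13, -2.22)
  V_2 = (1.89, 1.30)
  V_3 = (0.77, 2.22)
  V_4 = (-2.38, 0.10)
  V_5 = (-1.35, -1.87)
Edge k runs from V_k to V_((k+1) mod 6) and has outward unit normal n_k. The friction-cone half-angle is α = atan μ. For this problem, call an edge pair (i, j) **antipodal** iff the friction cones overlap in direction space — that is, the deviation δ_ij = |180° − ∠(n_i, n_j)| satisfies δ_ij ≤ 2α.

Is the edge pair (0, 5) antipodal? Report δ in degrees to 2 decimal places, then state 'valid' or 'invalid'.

α = atan 0.3 = 16.70°;  2α = 33.40°
edge 0: e_0 = (+1.24, +0.18);  n_0 = (+0.1437, -0.9896)
edge 5: e_5 = (+1.24, -0.53);  n_5 = (-0.3930, -0.9195)
∠(n_0, n_5) = 31.40°
δ = |180° − 31.40°| = 148.60°
148.60° > 2α = 33.40°  →  invalid

δ = 148.60°, invalid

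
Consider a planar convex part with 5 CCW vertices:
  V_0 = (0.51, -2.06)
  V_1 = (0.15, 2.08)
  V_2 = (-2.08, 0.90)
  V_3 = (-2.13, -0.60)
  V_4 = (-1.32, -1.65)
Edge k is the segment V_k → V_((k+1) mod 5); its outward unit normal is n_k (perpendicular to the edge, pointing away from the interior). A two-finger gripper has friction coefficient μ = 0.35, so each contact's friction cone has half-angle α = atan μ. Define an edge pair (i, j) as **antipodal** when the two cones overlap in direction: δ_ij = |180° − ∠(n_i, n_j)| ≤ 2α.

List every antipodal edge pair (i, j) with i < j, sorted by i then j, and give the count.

count = 2; pairs: (0,2), (0,3)

α = atan 0.35 = 19.29°;  2α = 38.58°
n_0 = (+0.9962, +0.0866)
n_1 = (-0.4677, +0.8839)
n_2 = (-0.9994, +0.0333)
n_3 = (-0.7918, -0.6108)
n_4 = (-0.2186, -0.9758)
  (0,1): δ = 67.08°  ·
  (0,2): δ = 6.88°  ✓
  (0,3): δ = 32.68°  ✓
  (0,4): δ = 72.40°  ·
  (1,2): δ = 119.79°  ·
  (1,3): δ = 80.24°  ·
  (1,4): δ = 40.51°  ·
  (2,3): δ = 140.44°  ·
  (2,4): δ = 100.72°  ·
  (3,4): δ = 140.28°  ·
antipodal pairs: 2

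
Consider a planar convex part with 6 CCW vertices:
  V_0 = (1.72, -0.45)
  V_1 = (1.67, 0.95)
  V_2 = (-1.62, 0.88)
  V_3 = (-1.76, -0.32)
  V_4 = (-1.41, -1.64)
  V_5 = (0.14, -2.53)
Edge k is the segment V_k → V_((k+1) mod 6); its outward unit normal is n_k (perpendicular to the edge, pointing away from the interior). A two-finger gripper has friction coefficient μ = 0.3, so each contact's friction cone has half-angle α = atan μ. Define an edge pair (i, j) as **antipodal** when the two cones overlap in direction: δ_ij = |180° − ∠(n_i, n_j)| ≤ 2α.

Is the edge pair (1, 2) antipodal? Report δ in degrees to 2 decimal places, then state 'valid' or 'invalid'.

δ = 97.87°, invalid

α = atan 0.3 = 16.70°;  2α = 33.40°
edge 1: e_1 = (-3.29, -0.07);  n_1 = (-0.0213, +0.9998)
edge 2: e_2 = (-0.14, -1.20);  n_2 = (-0.9933, +0.1159)
∠(n_1, n_2) = 82.13°
δ = |180° − 82.13°| = 97.87°
97.87° > 2α = 33.40°  →  invalid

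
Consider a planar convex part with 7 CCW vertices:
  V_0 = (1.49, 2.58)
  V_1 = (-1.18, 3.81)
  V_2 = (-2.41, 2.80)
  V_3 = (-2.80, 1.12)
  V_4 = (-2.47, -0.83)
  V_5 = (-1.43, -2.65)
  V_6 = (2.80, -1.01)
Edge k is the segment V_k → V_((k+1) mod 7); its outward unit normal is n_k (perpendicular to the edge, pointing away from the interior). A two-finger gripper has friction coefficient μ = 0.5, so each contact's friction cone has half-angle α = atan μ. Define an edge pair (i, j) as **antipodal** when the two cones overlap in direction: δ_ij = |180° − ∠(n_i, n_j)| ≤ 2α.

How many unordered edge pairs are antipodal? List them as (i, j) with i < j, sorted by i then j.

α = atan 0.5 = 26.57°;  2α = 53.13°
n_0 = (+0.4184, +0.9083)
n_1 = (-0.6346, +0.7728)
n_2 = (-0.9741, +0.2261)
n_3 = (-0.9860, -0.1669)
n_4 = (-0.8682, -0.4961)
n_5 = (+0.3615, -0.9324)
n_6 = (+0.9394, +0.3428)
  (0,1): δ = 115.87°  ·
  (0,2): δ = 78.34°  ·
  (0,3): δ = 55.66°  ·
  (0,4): δ = 35.52°  ✓
  (0,5): δ = 45.93°  ✓
  (0,6): δ = 134.78°  ·
  (1,2): δ = 142.46°  ·
  (1,3): δ = 119.79°  ·
  (1,4): δ = 99.65°  ·
  (1,5): δ = 18.20°  ✓
  (1,6): δ = 70.66°  ·
  (2,3): δ = 157.33°  ·
  (2,4): δ = 137.19°  ·
  (2,5): δ = 55.74°  ·
  (2,6): δ = 33.12°  ✓
  (3,4): δ = 159.86°  ·
  (3,5): δ = 78.41°  ·
  (3,6): δ = 10.44°  ✓
  (4,5): δ = 98.55°  ·
  (4,6): δ = 9.70°  ✓
  (5,6): δ = 91.14°  ·
antipodal pairs: 6

count = 6; pairs: (0,4), (0,5), (1,5), (2,6), (3,6), (4,6)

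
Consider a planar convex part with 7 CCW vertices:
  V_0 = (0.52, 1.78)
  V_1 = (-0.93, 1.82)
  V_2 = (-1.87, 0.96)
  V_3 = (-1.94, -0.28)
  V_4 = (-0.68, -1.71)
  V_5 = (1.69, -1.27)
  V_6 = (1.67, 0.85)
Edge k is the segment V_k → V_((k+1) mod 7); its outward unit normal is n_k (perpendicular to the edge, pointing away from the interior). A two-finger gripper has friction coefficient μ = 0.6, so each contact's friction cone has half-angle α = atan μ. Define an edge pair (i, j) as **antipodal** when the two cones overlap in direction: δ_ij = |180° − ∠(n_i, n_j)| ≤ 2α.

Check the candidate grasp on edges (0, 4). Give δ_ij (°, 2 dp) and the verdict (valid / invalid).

α = atan 0.6 = 30.96°;  2α = 61.93°
edge 0: e_0 = (-1.45, +0.04);  n_0 = (+0.0276, +0.9996)
edge 4: e_4 = (+2.37, +0.44);  n_4 = (+0.1825, -0.9832)
∠(n_0, n_4) = 167.90°
δ = |180° − 167.90°| = 12.10°
12.10° ≤ 2α = 61.93°  →  valid

δ = 12.10°, valid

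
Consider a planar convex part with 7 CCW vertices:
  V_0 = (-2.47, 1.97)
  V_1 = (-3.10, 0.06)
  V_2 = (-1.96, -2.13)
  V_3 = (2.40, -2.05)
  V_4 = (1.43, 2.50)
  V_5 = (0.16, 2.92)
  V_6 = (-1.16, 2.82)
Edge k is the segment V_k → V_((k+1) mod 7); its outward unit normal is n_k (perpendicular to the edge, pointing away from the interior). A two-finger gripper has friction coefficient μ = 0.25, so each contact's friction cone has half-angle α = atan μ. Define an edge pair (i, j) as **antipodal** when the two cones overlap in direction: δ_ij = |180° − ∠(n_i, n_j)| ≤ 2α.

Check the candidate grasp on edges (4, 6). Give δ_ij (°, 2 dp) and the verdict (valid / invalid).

α = atan 0.25 = 14.04°;  2α = 28.07°
edge 4: e_4 = (-1.27, +0.42);  n_4 = (+0.3140, +0.9494)
edge 6: e_6 = (-1.31, -0.85);  n_6 = (-0.5443, +0.8389)
∠(n_4, n_6) = 51.28°
δ = |180° − 51.28°| = 128.72°
128.72° > 2α = 28.07°  →  invalid

δ = 128.72°, invalid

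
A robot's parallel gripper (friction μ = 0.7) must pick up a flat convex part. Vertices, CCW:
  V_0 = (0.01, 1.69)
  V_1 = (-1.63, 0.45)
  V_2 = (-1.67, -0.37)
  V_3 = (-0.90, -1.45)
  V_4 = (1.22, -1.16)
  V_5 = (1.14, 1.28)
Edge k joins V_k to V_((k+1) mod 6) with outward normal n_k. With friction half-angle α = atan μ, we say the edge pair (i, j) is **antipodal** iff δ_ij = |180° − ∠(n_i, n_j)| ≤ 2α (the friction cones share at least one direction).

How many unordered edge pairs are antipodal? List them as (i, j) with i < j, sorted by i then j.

count = 6; pairs: (0,3), (0,4), (1,4), (2,4), (2,5), (3,5)

α = atan 0.7 = 34.99°;  2α = 69.98°
n_0 = (-0.6031, +0.7977)
n_1 = (-0.9988, +0.0487)
n_2 = (-0.8142, -0.5805)
n_3 = (+0.1355, -0.9908)
n_4 = (+0.9995, +0.0328)
n_5 = (+0.3411, +0.9400)
  (0,1): δ = 129.89°  ·
  (0,2): δ = 91.61°  ·
  (0,3): δ = 29.30°  ✓
  (0,4): δ = 54.79°  ✓
  (0,5): δ = 122.96°  ·
  (1,2): δ = 141.72°  ·
  (1,3): δ = 79.42°  ·
  (1,4): δ = 4.67°  ✓
  (1,5): δ = 72.85°  ·
  (2,3): δ = 117.70°  ·
  (2,4): δ = 33.61°  ✓
  (2,5): δ = 34.57°  ✓
  (3,4): δ = 95.91°  ·
  (3,5): δ = 27.73°  ✓
  (4,5): δ = 111.82°  ·
antipodal pairs: 6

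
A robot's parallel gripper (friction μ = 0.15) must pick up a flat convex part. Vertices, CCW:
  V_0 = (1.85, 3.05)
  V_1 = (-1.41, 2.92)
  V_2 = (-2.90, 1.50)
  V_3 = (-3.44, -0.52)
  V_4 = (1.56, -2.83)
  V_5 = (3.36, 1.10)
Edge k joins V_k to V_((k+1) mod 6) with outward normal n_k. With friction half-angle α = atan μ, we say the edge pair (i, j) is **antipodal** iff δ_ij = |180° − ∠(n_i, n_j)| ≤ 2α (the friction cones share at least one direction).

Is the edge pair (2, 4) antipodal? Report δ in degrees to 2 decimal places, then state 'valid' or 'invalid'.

α = atan 0.15 = 8.53°;  2α = 17.06°
edge 2: e_2 = (-0.54, -2.02);  n_2 = (-0.9661, +0.2583)
edge 4: e_4 = (+1.80, +3.93);  n_4 = (+0.9092, -0.4164)
∠(n_2, n_4) = 170.36°
δ = |180° − 170.36°| = 9.64°
9.64° ≤ 2α = 17.06°  →  valid

δ = 9.64°, valid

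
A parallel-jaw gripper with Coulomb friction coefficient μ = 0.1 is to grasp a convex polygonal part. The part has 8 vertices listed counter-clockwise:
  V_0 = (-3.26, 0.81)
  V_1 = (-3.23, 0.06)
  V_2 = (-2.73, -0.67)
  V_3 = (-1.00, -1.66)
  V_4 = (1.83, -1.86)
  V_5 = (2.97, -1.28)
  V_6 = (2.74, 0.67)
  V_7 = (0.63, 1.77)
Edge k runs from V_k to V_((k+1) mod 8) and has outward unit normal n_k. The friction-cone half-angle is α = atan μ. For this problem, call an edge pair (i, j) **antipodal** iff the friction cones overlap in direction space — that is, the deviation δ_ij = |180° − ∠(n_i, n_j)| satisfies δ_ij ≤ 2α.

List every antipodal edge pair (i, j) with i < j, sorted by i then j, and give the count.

count = 2; pairs: (0,5), (2,6)

α = atan 0.1 = 5.71°;  2α = 11.42°
n_0 = (-0.9992, -0.0400)
n_1 = (-0.8250, -0.5651)
n_2 = (-0.4967, -0.8679)
n_3 = (-0.0705, -0.9975)
n_4 = (+0.4535, -0.8913)
n_5 = (+0.9931, +0.1171)
n_6 = (+0.4623, +0.8867)
n_7 = (-0.2396, +0.9709)
  (0,1): δ = 147.88°  ·
  (0,2): δ = 122.07°  ·
  (0,3): δ = 96.33°  ·
  (0,4): δ = 65.32°  ·
  (0,5): δ = 4.44°  ✓
  (0,6): δ = 60.18°  ·
  (0,7): δ = 101.57°  ·
  (1,2): δ = 154.19°  ·
  (1,3): δ = 128.45°  ·
  (1,4): δ = 97.44°  ·
  (1,5): δ = 27.68°  ·
  (1,6): δ = 28.06°  ·
  (1,7): δ = 69.45°  ·
  (2,3): δ = 154.26°  ·
  (2,4): δ = 123.25°  ·
  (2,5): δ = 53.49°  ·
  (2,6): δ = 2.25°  ✓
  (2,7): δ = 43.64°  ·
  (3,4): δ = 148.99°  ·
  (3,5): δ = 79.23°  ·
  (3,6): δ = 23.49°  ·
  (3,7): δ = 17.91°  ·
  (4,5): δ = 110.24°  ·
  (4,6): δ = 54.50°  ·
  (4,7): δ = 13.10°  ·
  (5,6): δ = 124.26°  ·
  (5,7): δ = 82.86°  ·
  (6,7): δ = 138.60°  ·
antipodal pairs: 2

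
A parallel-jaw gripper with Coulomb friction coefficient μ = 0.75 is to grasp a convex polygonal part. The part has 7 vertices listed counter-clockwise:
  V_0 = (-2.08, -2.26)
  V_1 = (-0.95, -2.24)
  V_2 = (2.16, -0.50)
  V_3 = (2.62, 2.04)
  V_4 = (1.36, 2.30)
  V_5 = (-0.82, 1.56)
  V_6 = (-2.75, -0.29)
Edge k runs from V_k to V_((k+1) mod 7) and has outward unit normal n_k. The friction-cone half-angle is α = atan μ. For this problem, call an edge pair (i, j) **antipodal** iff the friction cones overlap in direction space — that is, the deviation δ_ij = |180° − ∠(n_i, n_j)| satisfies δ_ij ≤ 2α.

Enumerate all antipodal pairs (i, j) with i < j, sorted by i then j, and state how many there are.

count = 10; pairs: (0,3), (0,4), (0,5), (1,3), (1,4), (1,5), (2,4), (2,5), (2,6), (3,6)

α = atan 0.75 = 36.87°;  2α = 73.74°
n_0 = (+0.0177, -0.9998)
n_1 = (+0.4883, -0.8727)
n_2 = (+0.9840, -0.1782)
n_3 = (+0.2021, +0.9794)
n_4 = (-0.3214, +0.9469)
n_5 = (-0.6920, +0.7219)
n_6 = (-0.9467, -0.3220)
  (0,1): δ = 151.79°  ·
  (0,2): δ = 101.28°  ·
  (0,3): δ = 12.67°  ✓
  (0,4): δ = 17.74°  ✓
  (0,5): δ = 42.77°  ✓
  (0,6): δ = 107.77°  ·
  (1,2): δ = 129.49°  ·
  (1,3): δ = 40.89°  ✓
  (1,4): δ = 10.48°  ✓
  (1,5): δ = 14.56°  ✓
  (1,6): δ = 79.56°  ·
  (2,3): δ = 91.39°  ·
  (2,4): δ = 60.99°  ✓
  (2,5): δ = 35.95°  ✓
  (2,6): δ = 29.05°  ✓
  (3,4): δ = 149.59°  ·
  (3,5): δ = 124.55°  ·
  (3,6): δ = 59.56°  ✓
  (4,5): δ = 154.96°  ·
  (4,6): δ = 89.97°  ·
  (5,6): δ = 115.00°  ·
antipodal pairs: 10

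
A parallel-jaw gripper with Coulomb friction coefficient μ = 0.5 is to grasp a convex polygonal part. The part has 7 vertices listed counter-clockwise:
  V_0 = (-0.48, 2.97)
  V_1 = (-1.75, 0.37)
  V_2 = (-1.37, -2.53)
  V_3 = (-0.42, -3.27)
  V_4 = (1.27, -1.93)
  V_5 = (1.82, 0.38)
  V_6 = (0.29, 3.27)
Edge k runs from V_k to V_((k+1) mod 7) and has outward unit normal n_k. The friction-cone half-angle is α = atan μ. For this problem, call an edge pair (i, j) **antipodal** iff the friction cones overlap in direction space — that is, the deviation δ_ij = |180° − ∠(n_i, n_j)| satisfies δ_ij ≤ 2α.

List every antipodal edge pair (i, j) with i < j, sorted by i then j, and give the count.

α = atan 0.5 = 26.57°;  2α = 53.13°
n_0 = (-0.8985, +0.4389)
n_1 = (-0.9915, -0.1299)
n_2 = (-0.6145, -0.7889)
n_3 = (+0.6213, -0.7836)
n_4 = (+0.9728, -0.2316)
n_5 = (+0.8838, +0.4679)
n_6 = (-0.3630, +0.9318)
  (0,1): δ = 146.50°  ·
  (0,2): δ = 101.88°  ·
  (0,3): δ = 25.56°  ✓
  (0,4): δ = 12.64°  ✓
  (0,5): δ = 53.93°  ·
  (0,6): δ = 137.32°  ·
  (1,2): δ = 135.38°  ·
  (1,3): δ = 59.05°  ·
  (1,4): δ = 20.86°  ✓
  (1,5): δ = 20.43°  ✓
  (1,6): δ = 103.82°  ·
  (2,3): δ = 103.67°  ·
  (2,4): δ = 65.48°  ·
  (2,5): δ = 24.19°  ✓
  (2,6): δ = 59.20°  ·
  (3,4): δ = 141.80°  ·
  (3,5): δ = 100.51°  ·
  (3,6): δ = 17.12°  ✓
  (4,5): δ = 138.71°  ·
  (4,6): δ = 55.32°  ·
  (5,6): δ = 96.61°  ·
antipodal pairs: 6

count = 6; pairs: (0,3), (0,4), (1,4), (1,5), (2,5), (3,6)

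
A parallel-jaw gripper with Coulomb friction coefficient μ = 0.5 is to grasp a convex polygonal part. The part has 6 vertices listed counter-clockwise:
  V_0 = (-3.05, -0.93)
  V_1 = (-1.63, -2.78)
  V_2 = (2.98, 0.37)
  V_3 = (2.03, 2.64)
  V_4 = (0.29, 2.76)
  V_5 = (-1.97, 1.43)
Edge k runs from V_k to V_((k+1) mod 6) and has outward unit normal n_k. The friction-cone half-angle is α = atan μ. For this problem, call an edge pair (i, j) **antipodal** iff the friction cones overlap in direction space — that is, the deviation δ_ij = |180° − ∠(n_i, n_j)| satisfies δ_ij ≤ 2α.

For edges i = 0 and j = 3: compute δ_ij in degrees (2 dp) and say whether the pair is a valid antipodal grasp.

α = atan 0.5 = 26.57°;  2α = 53.13°
edge 0: e_0 = (+1.42, -1.85);  n_0 = (-0.7933, -0.6089)
edge 3: e_3 = (-1.74, +0.12);  n_3 = (+0.0688, +0.9976)
∠(n_0, n_3) = 131.45°
δ = |180° − 131.45°| = 48.55°
48.55° ≤ 2α = 53.13°  →  valid

δ = 48.55°, valid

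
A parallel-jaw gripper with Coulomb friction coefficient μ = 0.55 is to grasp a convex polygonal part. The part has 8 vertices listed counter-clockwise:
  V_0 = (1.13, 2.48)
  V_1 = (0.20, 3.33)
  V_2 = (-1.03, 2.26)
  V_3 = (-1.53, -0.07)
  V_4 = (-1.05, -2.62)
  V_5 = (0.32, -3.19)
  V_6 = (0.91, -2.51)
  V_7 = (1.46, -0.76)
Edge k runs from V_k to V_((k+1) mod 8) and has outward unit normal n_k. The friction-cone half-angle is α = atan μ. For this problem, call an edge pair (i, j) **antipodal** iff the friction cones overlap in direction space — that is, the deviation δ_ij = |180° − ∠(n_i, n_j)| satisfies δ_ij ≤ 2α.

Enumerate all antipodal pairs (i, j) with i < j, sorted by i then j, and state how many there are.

α = atan 0.55 = 28.81°;  2α = 57.62°
n_0 = (+0.6746, +0.7381)
n_1 = (-0.6563, +0.7545)
n_2 = (-0.9777, +0.2098)
n_3 = (-0.9827, -0.1850)
n_4 = (-0.3841, -0.9233)
n_5 = (+0.7553, -0.6554)
n_6 = (+0.9540, -0.2998)
n_7 = (+0.9949, +0.1013)
  (0,1): δ = 96.55°  ·
  (0,2): δ = 59.68°  ·
  (0,3): δ = 36.91°  ✓
  (0,4): δ = 19.84°  ✓
  (0,5): δ = 91.48°  ·
  (0,6): δ = 114.98°  ·
  (0,7): δ = 138.24°  ·
  (1,2): δ = 143.13°  ·
  (1,3): δ = 120.36°  ·
  (1,4): δ = 63.61°  ·
  (1,5): δ = 8.03°  ✓
  (1,6): δ = 31.53°  ✓
  (1,7): δ = 54.80°  ✓
  (2,3): δ = 157.23°  ·
  (2,4): δ = 100.48°  ·
  (2,5): δ = 28.83°  ✓
  (2,6): δ = 5.34°  ✓
  (2,7): δ = 17.93°  ✓
  (3,4): δ = 123.25°  ·
  (3,5): δ = 51.61°  ✓
  (3,6): δ = 28.11°  ✓
  (3,7): δ = 4.84°  ✓
  (4,5): δ = 108.36°  ·
  (4,6): δ = 84.86°  ·
  (4,7): δ = 61.59°  ·
  (5,6): δ = 156.50°  ·
  (5,7): δ = 133.24°  ·
  (6,7): δ = 156.74°  ·
antipodal pairs: 11

count = 11; pairs: (0,3), (0,4), (1,5), (1,6), (1,7), (2,5), (2,6), (2,7), (3,5), (3,6), (3,7)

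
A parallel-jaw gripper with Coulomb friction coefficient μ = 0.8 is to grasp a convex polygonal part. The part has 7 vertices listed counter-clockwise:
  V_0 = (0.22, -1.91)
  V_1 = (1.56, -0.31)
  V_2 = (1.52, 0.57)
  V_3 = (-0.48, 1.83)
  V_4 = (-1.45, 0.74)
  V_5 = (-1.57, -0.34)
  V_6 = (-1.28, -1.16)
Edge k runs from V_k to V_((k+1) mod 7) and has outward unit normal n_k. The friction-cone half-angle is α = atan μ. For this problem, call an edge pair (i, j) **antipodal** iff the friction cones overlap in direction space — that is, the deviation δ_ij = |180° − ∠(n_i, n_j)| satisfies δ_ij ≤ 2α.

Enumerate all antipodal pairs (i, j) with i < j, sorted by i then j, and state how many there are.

count = 11; pairs: (0,3), (0,4), (0,5), (1,3), (1,4), (1,5), (1,6), (2,4), (2,5), (2,6), (3,6)

α = atan 0.8 = 38.66°;  2α = 77.32°
n_0 = (+0.7666, -0.6421)
n_1 = (+0.9990, +0.0454)
n_2 = (+0.5330, +0.8461)
n_3 = (-0.7470, +0.6648)
n_4 = (-0.9939, +0.1104)
n_5 = (-0.9428, -0.3334)
n_6 = (-0.4472, -0.8944)
  (0,1): δ = 137.45°  ·
  (0,2): δ = 82.26°  ·
  (0,3): δ = 1.72°  ✓
  (0,4): δ = 33.61°  ✓
  (0,5): δ = 59.42°  ✓
  (0,6): δ = 103.38°  ·
  (1,2): δ = 124.81°  ·
  (1,3): δ = 44.27°  ✓
  (1,4): δ = 8.94°  ✓
  (1,5): δ = 16.87°  ✓
  (1,6): δ = 60.83°  ✓
  (2,3): δ = 99.46°  ·
  (2,4): δ = 64.13°  ✓
  (2,5): δ = 38.31°  ✓
  (2,6): δ = 5.65°  ✓
  (3,4): δ = 144.67°  ·
  (3,5): δ = 118.86°  ·
  (3,6): δ = 74.90°  ✓
  (4,5): δ = 154.18°  ·
  (4,6): δ = 110.22°  ·
  (5,6): δ = 136.04°  ·
antipodal pairs: 11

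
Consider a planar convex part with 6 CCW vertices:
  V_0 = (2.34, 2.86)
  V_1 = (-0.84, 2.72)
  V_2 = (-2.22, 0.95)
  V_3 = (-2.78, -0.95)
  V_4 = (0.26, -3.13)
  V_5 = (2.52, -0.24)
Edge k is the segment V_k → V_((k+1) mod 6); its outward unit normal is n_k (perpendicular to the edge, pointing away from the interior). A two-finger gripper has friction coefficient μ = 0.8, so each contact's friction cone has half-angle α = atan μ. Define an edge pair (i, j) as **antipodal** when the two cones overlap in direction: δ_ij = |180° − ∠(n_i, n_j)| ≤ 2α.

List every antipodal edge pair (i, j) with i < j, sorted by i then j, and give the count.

count = 7; pairs: (0,3), (0,4), (1,4), (1,5), (2,4), (2,5), (3,5)

α = atan 0.8 = 38.66°;  2α = 77.32°
n_0 = (-0.0440, +0.9990)
n_1 = (-0.7886, +0.6149)
n_2 = (-0.9592, +0.2827)
n_3 = (-0.5828, -0.8126)
n_4 = (+0.7877, -0.6160)
n_5 = (+0.9983, +0.0580)
  (0,1): δ = 130.46°  ·
  (0,2): δ = 108.94°  ·
  (0,3): δ = 38.17°  ✓
  (0,4): δ = 49.45°  ✓
  (0,5): δ = 90.80°  ·
  (1,2): δ = 158.48°  ·
  (1,3): δ = 87.70°  ·
  (1,4): δ = 0.08°  ✓
  (1,5): δ = 41.27°  ✓
  (2,3): δ = 109.22°  ·
  (2,4): δ = 21.60°  ✓
  (2,5): δ = 19.75°  ✓
  (3,4): δ = 92.38°  ·
  (3,5): δ = 51.03°  ✓
  (4,5): δ = 138.65°  ·
antipodal pairs: 7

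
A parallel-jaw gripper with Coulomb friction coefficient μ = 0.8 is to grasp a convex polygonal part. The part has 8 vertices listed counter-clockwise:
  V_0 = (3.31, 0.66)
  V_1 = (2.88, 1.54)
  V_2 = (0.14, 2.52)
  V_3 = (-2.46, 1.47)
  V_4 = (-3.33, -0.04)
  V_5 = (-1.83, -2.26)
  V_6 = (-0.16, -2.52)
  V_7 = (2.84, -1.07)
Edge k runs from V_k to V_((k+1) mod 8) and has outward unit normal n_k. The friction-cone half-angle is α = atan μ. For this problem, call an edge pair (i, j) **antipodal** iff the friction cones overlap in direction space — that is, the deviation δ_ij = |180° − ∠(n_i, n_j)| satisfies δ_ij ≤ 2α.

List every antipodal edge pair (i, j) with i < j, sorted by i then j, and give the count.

α = atan 0.8 = 38.66°;  2α = 77.32°
n_0 = (+0.8985, +0.4390)
n_1 = (+0.3368, +0.9416)
n_2 = (-0.3745, +0.9272)
n_3 = (-0.8665, +0.4992)
n_4 = (-0.8286, -0.5599)
n_5 = (-0.1538, -0.9881)
n_6 = (+0.4352, -0.9003)
n_7 = (+0.9650, -0.2622)
  (0,1): δ = 135.72°  ·
  (0,2): δ = 94.05°  ·
  (0,3): δ = 55.99°  ✓
  (0,4): δ = 8.00°  ✓
  (0,5): δ = 55.11°  ✓
  (0,6): δ = 89.75°  ·
  (0,7): δ = 138.76°  ·
  (1,2): δ = 138.33°  ·
  (1,3): δ = 100.27°  ·
  (1,4): δ = 36.27°  ✓
  (1,5): δ = 10.83°  ✓
  (1,6): δ = 45.48°  ✓
  (1,7): δ = 94.48°  ·
  (2,3): δ = 141.94°  ·
  (2,4): δ = 77.95°  ·
  (2,5): δ = 30.84°  ✓
  (2,6): δ = 3.80°  ✓
  (2,7): δ = 52.81°  ✓
  (3,4): δ = 116.01°  ·
  (3,5): δ = 68.90°  ✓
  (3,6): δ = 34.26°  ✓
  (3,7): δ = 14.75°  ✓
  (4,5): δ = 132.90°  ·
  (4,6): δ = 98.25°  ·
  (4,7): δ = 49.24°  ✓
  (5,6): δ = 145.35°  ·
  (5,7): δ = 96.35°  ·
  (6,7): δ = 131.00°  ·
antipodal pairs: 13

count = 13; pairs: (0,3), (0,4), (0,5), (1,4), (1,5), (1,6), (2,5), (2,6), (2,7), (3,5), (3,6), (3,7), (4,7)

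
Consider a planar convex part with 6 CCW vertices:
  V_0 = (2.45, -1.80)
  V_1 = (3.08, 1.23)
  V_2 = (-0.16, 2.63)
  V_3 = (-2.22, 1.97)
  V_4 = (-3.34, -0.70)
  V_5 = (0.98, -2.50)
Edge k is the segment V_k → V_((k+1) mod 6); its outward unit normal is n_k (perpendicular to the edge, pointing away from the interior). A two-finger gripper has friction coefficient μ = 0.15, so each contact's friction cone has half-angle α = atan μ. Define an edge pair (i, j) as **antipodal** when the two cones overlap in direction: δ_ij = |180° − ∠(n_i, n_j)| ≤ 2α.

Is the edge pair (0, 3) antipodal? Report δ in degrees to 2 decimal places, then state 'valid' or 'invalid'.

δ = 11.01°, valid

α = atan 0.15 = 8.53°;  2α = 17.06°
edge 0: e_0 = (+0.63, +3.03);  n_0 = (+0.9791, -0.2036)
edge 3: e_3 = (-1.12, -2.67);  n_3 = (-0.9222, +0.3868)
∠(n_0, n_3) = 168.99°
δ = |180° − 168.99°| = 11.01°
11.01° ≤ 2α = 17.06°  →  valid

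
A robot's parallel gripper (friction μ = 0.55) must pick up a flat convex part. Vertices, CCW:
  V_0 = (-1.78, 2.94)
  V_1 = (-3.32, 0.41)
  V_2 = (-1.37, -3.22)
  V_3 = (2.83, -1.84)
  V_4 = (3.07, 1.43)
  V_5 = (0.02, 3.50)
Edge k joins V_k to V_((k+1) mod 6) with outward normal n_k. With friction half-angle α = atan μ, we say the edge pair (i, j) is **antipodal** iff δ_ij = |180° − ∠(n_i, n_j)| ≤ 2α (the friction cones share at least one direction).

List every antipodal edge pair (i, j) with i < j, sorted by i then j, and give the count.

count = 6; pairs: (0,2), (0,3), (1,3), (1,4), (2,4), (2,5)

α = atan 0.55 = 28.81°;  2α = 57.62°
n_0 = (-0.8542, +0.5199)
n_1 = (-0.8809, -0.4732)
n_2 = (+0.3122, -0.9500)
n_3 = (+0.9973, -0.0732)
n_4 = (+0.5616, +0.8274)
n_5 = (-0.2971, +0.9549)
  (0,1): δ = 120.43°  ·
  (0,2): δ = 40.48°  ✓
  (0,3): δ = 27.13°  ✓
  (0,4): δ = 87.16°  ·
  (0,5): δ = 138.61°  ·
  (1,2): δ = 100.06°  ·
  (1,3): δ = 32.44°  ✓
  (1,4): δ = 27.59°  ✓
  (1,5): δ = 79.04°  ·
  (2,3): δ = 112.39°  ·
  (2,4): δ = 52.35°  ✓
  (2,5): δ = 0.91°  ✓
  (3,4): δ = 119.97°  ·
  (3,5): δ = 68.52°  ·
  (4,5): δ = 128.55°  ·
antipodal pairs: 6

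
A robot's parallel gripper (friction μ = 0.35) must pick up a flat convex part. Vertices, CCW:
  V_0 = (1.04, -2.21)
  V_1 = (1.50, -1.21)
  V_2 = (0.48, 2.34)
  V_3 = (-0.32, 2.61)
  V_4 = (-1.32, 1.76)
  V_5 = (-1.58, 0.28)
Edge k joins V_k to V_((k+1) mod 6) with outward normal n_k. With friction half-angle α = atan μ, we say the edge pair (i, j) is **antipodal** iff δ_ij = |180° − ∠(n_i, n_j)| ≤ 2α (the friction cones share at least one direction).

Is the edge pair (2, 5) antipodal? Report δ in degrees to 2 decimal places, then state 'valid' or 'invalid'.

δ = 24.89°, valid

α = atan 0.35 = 19.29°;  2α = 38.58°
edge 2: e_2 = (-0.80, +0.27);  n_2 = (+0.3198, +0.9475)
edge 5: e_5 = (+2.62, -2.49);  n_5 = (-0.6889, -0.7249)
∠(n_2, n_5) = 155.11°
δ = |180° − 155.11°| = 24.89°
24.89° ≤ 2α = 38.58°  →  valid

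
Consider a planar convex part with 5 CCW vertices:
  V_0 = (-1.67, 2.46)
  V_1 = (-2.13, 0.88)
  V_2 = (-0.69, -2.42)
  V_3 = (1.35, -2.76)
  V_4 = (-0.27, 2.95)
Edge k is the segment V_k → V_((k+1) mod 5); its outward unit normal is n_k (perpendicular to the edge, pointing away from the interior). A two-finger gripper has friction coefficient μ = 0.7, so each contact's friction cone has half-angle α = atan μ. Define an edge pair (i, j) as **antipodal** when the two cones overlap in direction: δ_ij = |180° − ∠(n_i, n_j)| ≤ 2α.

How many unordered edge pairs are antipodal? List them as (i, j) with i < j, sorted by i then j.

α = atan 0.7 = 34.99°;  2α = 69.98°
n_0 = (-0.9601, +0.2795)
n_1 = (-0.9165, -0.3999)
n_2 = (-0.1644, -0.9864)
n_3 = (+0.9620, +0.2729)
n_4 = (-0.3304, +0.9439)
  (0,1): δ = 140.19°  ·
  (0,2): δ = 83.23°  ·
  (0,3): δ = 32.07°  ✓
  (0,4): δ = 125.52°  ·
  (1,2): δ = 123.04°  ·
  (1,3): δ = 7.74°  ✓
  (1,4): δ = 85.72°  ·
  (2,3): δ = 64.70°  ✓
  (2,4): δ = 28.75°  ✓
  (3,4): δ = 86.55°  ·
antipodal pairs: 4

count = 4; pairs: (0,3), (1,3), (2,3), (2,4)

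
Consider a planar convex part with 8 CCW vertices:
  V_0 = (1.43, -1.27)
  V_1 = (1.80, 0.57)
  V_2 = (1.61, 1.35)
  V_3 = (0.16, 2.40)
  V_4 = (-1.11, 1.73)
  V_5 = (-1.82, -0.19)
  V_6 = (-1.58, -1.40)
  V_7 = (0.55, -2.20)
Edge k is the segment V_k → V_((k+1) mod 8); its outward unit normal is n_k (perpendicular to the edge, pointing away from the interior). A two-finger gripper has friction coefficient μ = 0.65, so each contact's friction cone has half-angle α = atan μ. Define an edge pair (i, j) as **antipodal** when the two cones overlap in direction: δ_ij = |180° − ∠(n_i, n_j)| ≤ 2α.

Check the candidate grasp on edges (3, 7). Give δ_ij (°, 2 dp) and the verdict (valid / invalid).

δ = 18.77°, valid

α = atan 0.65 = 33.02°;  2α = 66.05°
edge 3: e_3 = (-1.27, -0.67);  n_3 = (-0.4666, +0.8845)
edge 7: e_7 = (+0.88, +0.93);  n_7 = (+0.7264, -0.6873)
∠(n_3, n_7) = 161.23°
δ = |180° − 161.23°| = 18.77°
18.77° ≤ 2α = 66.05°  →  valid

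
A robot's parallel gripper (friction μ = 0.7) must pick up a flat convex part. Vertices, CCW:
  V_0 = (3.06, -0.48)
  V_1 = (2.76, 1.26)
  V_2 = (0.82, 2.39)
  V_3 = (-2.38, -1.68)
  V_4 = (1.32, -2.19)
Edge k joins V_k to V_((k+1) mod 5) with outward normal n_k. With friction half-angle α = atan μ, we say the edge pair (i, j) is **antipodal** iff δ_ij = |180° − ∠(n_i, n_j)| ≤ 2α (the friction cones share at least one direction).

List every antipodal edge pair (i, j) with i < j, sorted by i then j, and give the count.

α = atan 0.7 = 34.99°;  2α = 69.98°
n_0 = (+0.9855, +0.1699)
n_1 = (+0.5033, +0.8641)
n_2 = (-0.7861, +0.6181)
n_3 = (-0.1365, -0.9906)
n_4 = (+0.7009, -0.7132)
  (0,1): δ = 130.00°  ·
  (0,2): δ = 47.96°  ✓
  (0,3): δ = 72.37°  ·
  (0,4): δ = 124.72°  ·
  (1,2): δ = 97.96°  ·
  (1,3): δ = 22.37°  ✓
  (1,4): δ = 74.72°  ·
  (2,3): δ = 59.67°  ✓
  (2,4): δ = 7.32°  ✓
  (3,4): δ = 127.65°  ·
antipodal pairs: 4

count = 4; pairs: (0,2), (1,3), (2,3), (2,4)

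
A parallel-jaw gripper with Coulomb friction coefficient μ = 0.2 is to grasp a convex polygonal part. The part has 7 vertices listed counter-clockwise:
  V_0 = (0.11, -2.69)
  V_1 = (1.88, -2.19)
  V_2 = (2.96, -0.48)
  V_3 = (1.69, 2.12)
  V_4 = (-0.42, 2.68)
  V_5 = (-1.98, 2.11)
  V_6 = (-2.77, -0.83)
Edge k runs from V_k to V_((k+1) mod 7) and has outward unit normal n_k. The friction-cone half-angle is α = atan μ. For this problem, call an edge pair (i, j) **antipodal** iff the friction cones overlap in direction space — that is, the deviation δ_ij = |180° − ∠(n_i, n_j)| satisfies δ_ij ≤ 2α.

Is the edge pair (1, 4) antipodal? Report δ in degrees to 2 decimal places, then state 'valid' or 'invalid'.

δ = 37.65°, invalid

α = atan 0.2 = 11.31°;  2α = 22.62°
edge 1: e_1 = (+1.08, +1.71);  n_1 = (+0.8455, -0.5340)
edge 4: e_4 = (-1.56, -0.57);  n_4 = (-0.3432, +0.9393)
∠(n_1, n_4) = 142.35°
δ = |180° − 142.35°| = 37.65°
37.65° > 2α = 22.62°  →  invalid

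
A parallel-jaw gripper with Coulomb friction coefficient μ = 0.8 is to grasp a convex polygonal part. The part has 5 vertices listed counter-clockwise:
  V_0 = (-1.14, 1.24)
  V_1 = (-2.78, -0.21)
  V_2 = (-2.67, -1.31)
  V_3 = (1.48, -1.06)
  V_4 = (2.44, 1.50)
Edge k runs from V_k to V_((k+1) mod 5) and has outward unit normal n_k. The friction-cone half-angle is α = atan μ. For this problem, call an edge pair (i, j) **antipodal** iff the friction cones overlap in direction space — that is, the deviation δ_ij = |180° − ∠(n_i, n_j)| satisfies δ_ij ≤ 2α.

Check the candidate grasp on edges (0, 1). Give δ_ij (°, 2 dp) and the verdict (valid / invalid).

α = atan 0.8 = 38.66°;  2α = 77.32°
edge 0: e_0 = (-1.64, -1.45);  n_0 = (-0.6624, +0.7492)
edge 1: e_1 = (+0.11, -1.10);  n_1 = (-0.9950, -0.0995)
∠(n_0, n_1) = 54.23°
δ = |180° − 54.23°| = 125.77°
125.77° > 2α = 77.32°  →  invalid

δ = 125.77°, invalid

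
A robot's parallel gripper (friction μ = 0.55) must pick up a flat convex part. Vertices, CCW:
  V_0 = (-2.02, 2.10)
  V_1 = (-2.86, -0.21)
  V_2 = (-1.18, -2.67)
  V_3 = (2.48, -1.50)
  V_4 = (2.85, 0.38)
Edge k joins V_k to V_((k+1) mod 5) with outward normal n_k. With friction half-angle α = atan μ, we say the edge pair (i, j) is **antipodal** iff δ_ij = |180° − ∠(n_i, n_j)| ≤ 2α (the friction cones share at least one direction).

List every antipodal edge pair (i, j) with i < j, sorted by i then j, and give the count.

count = 5; pairs: (0,2), (0,3), (1,3), (1,4), (2,4)

α = atan 0.55 = 28.81°;  2α = 57.62°
n_0 = (-0.9398, +0.3417)
n_1 = (-0.8258, -0.5640)
n_2 = (+0.3045, -0.9525)
n_3 = (+0.9812, -0.1931)
n_4 = (+0.3330, +0.9429)
  (0,1): δ = 125.69°  ·
  (0,2): δ = 52.29°  ✓
  (0,3): δ = 8.85°  ✓
  (0,4): δ = 90.53°  ·
  (1,2): δ = 106.60°  ·
  (1,3): δ = 45.46°  ✓
  (1,4): δ = 36.22°  ✓
  (2,3): δ = 118.86°  ·
  (2,4): δ = 37.18°  ✓
  (3,4): δ = 98.32°  ·
antipodal pairs: 5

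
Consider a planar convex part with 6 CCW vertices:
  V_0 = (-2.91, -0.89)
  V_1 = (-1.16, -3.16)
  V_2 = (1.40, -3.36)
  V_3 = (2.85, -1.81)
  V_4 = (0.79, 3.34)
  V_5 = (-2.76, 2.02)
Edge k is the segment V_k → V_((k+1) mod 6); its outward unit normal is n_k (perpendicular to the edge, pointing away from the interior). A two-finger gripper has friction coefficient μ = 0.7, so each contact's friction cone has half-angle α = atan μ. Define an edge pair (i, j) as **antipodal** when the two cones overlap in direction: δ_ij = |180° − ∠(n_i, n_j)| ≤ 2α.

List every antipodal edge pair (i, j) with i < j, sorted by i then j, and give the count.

α = atan 0.7 = 34.99°;  2α = 69.98°
n_0 = (-0.7920, -0.6106)
n_1 = (-0.0779, -0.9970)
n_2 = (+0.7303, -0.6832)
n_3 = (+0.9285, +0.3714)
n_4 = (-0.3485, +0.9373)
n_5 = (-0.9987, +0.0515)
  (0,1): δ = 132.10°  ·
  (0,2): δ = 80.72°  ·
  (0,3): δ = 15.83°  ✓
  (0,4): δ = 72.77°  ·
  (0,5): δ = 139.42°  ·
  (1,2): δ = 128.62°  ·
  (1,3): δ = 63.73°  ✓
  (1,4): δ = 24.86°  ✓
  (1,5): δ = 91.52°  ·
  (2,3): δ = 115.11°  ·
  (2,4): δ = 26.51°  ✓
  (2,5): δ = 40.14°  ✓
  (3,4): δ = 91.40°  ·
  (3,5): δ = 24.75°  ✓
  (4,5): δ = 113.35°  ·
antipodal pairs: 6

count = 6; pairs: (0,3), (1,3), (1,4), (2,4), (2,5), (3,5)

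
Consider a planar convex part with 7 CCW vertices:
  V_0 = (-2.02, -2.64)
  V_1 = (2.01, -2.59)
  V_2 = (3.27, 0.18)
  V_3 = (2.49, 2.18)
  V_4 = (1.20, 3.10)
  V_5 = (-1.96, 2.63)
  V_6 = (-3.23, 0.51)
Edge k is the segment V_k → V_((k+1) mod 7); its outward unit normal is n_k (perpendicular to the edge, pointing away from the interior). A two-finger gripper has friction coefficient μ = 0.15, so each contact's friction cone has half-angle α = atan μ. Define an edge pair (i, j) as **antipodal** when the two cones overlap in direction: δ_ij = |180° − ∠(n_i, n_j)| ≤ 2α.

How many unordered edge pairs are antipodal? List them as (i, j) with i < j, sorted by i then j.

count = 3; pairs: (0,4), (1,5), (2,6)

α = atan 0.15 = 8.53°;  2α = 17.06°
n_0 = (+0.0124, -0.9999)
n_1 = (+0.9103, -0.4141)
n_2 = (+0.9317, +0.3633)
n_3 = (+0.5806, +0.8142)
n_4 = (-0.1471, +0.9891)
n_5 = (-0.8578, +0.5139)
n_6 = (-0.9335, -0.3586)
  (0,1): δ = 115.17°  ·
  (0,2): δ = 69.41°  ·
  (0,3): δ = 36.21°  ·
  (0,4): δ = 7.75°  ✓
  (0,5): δ = 58.37°  ·
  (0,6): δ = 110.30°  ·
  (1,2): δ = 134.23°  ·
  (1,3): δ = 101.04°  ·
  (1,4): δ = 57.08°  ·
  (1,5): δ = 6.46°  ✓
  (1,6): δ = 45.47°  ·
  (2,3): δ = 146.80°  ·
  (2,4): δ = 102.85°  ·
  (2,5): δ = 52.23°  ·
  (2,6): δ = 0.29°  ✓
  (3,4): δ = 136.04°  ·
  (3,5): δ = 85.43°  ·
  (3,6): δ = 33.49°  ·
  (4,5): δ = 129.38°  ·
  (4,6): δ = 77.45°  ·
  (5,6): δ = 128.06°  ·
antipodal pairs: 3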